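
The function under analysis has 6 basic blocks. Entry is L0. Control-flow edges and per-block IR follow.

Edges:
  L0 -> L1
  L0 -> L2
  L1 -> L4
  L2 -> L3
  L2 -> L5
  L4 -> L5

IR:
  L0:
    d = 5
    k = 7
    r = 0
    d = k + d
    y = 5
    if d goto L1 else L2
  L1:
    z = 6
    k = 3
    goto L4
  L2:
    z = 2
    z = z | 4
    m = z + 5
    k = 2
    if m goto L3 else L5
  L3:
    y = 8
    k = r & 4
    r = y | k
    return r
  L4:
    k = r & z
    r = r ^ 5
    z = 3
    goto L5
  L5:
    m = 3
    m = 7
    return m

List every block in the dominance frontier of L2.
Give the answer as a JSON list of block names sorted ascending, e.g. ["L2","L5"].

idom tree: L1←L0 L2←L0 L3←L2 L4←L1 L5←L0
Join-block Dom:
  L5: preds {L2,L4}: {L0,L2} ∩ {L0,L1,L4} = {L0}; idom=L0

DF derivation:
  L5←L2: walk L2 to L0
  L5←L4: walk L4→L1 to L0
  L0 → ∅
  L1 → {L5}
  L2 → {L5}
  L3 → ∅
  L4 → {L5}
  L5 → ∅

DF(L2) = ["L5"]

Answer: ["L5"]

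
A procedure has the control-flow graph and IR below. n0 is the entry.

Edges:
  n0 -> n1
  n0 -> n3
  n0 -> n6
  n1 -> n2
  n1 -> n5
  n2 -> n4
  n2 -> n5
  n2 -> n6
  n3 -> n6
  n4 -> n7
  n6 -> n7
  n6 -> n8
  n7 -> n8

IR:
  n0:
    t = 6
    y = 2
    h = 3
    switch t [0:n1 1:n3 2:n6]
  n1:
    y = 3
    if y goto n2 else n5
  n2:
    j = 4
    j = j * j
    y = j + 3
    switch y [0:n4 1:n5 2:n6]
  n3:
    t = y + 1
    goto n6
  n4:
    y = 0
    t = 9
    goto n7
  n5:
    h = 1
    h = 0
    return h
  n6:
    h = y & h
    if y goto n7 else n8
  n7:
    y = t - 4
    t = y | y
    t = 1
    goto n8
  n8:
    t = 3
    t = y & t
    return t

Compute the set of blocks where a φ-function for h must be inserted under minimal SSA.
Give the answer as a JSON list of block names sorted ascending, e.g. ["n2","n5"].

idom tree: n1←n0 n2←n1 n3←n0 n4←n2 n5←n1 n6←n0 n7←n0 n8←n0
Dom at joins:
  n5: preds {n1,n2}: {n0,n1} ∩ {n0,n1,n2} = {n0,n1}; idom=n1
  n6: preds {n0,n2,n3}: {n0} ∩ {n0,n1,n2} ∩ {n0,n3} = {n0}; idom=n0
  n7: preds {n4,n6}: {n0,n1,n2,n4} ∩ {n0,n6} = {n0}; idom=n0
  n8: preds {n6,n7}: {n0,n6} ∩ {n0,n7} = {n0}; idom=n0

Frontier:
  join n5 pred n1: · stop@n1
  join n5 pred n2: n2 stop@n1
  join n6 pred n0: · stop@n0
  join n6 pred n2: n2→n1 stop@n0
  join n6 pred n3: n3 stop@n0
  join n7 pred n4: n4→n2→n1 stop@n0
  join n7 pred n6: n6 stop@n0
  join n8 pred n6: n6 stop@n0
  join n8 pred n7: n7 stop@n0
  DF(n0)=∅
  DF(n1)={n6,n7}
  DF(n2)={n5,n6,n7}
  DF(n3)={n6}
  DF(n4)={n7}
  DF(n5)=∅
  DF(n6)={n7,n8}
  DF(n7)={n8}
  DF(n8)=∅

φ for h: defs {n0,n5,n6}
  DF⁺ = {n7,n8}

Answer: ["n7", "n8"]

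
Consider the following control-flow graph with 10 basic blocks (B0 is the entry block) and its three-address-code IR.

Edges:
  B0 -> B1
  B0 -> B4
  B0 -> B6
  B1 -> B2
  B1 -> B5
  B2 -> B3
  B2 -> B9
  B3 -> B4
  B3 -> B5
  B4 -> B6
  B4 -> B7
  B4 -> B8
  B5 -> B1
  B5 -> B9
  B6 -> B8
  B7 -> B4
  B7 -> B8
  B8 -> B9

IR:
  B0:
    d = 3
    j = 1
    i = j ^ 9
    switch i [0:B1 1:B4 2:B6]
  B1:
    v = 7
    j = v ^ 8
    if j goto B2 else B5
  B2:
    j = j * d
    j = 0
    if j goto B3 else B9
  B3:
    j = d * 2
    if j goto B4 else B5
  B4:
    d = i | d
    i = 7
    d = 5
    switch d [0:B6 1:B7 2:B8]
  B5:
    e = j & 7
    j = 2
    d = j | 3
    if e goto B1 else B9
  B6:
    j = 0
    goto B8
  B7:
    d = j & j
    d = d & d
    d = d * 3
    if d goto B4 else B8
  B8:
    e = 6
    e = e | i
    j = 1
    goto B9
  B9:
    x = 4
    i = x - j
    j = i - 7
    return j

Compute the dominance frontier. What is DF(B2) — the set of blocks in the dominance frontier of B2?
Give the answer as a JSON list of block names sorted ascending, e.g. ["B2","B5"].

Answer: ["B4", "B5", "B9"]

Analysis:
idom tree: B1←B0 B2←B1 B3←B2 B4←B0 B5←B1 B6←B0 B7←B4 B8←B0 B9←B0
Join-block Dom:
  B1: preds {B0,B5}: {B0} ∩ {B0,B1,B5} = {B0}; idom=B0
  B4: preds {B0,B3,B7}: {B0} ∩ {B0,B1,B2,B3} ∩ {B0,B4,B7} = {B0}; idom=B0
  B5: preds {B1,B3}: {B0,B1} ∩ {B0,B1,B2,B3} = {B0,B1}; idom=B1
  B6: preds {B0,B4}: {B0} ∩ {B0,B4} = {B0}; idom=B0
  B8: preds {B4,B6,B7}: {B0,B4} ∩ {B0,B6} ∩ {B0,B4,B7} = {B0}; idom=B0
  B9: preds {B2,B5,B8}: {B0,B1,B2} ∩ {B0,B1,B5} ∩ {B0,B8} = {B0}; idom=B0

DF derivation:
  join B1 pred B0: · stop@B0
  join B1 pred B5: B5→B1 stop@B0
  join B4 pred B0: · stop@B0
  join B4 pred B3: B3→B2→B1 stop@B0
  join B4 pred B7: B7→B4 stop@B0
  join B5 pred B1: · stop@B1
  join B5 pred B3: B3→B2 stop@B1
  join B6 pred B0: · stop@B0
  join B6 pred B4: B4 stop@B0
  join B8 pred B4: B4 stop@B0
  join B8 pred B6: B6 stop@B0
  join B8 pred B7: B7→B4 stop@B0
  join B9 pred B2: B2→B1 stop@B0
  join B9 pred B5: B5→B1 stop@B0
  join B9 pred B8: B8 stop@B0
  B0: DF=∅
  B1: DF={B1,B4,B9}
  B2: DF={B4,B5,B9}
  B3: DF={B4,B5}
  B4: DF={B4,B6,B8}
  B5: DF={B1,B9}
  B6: DF={B8}
  B7: DF={B4,B8}
  B8: DF={B9}
  B9: DF=∅

DF(B2) = ["B4", "B5", "B9"]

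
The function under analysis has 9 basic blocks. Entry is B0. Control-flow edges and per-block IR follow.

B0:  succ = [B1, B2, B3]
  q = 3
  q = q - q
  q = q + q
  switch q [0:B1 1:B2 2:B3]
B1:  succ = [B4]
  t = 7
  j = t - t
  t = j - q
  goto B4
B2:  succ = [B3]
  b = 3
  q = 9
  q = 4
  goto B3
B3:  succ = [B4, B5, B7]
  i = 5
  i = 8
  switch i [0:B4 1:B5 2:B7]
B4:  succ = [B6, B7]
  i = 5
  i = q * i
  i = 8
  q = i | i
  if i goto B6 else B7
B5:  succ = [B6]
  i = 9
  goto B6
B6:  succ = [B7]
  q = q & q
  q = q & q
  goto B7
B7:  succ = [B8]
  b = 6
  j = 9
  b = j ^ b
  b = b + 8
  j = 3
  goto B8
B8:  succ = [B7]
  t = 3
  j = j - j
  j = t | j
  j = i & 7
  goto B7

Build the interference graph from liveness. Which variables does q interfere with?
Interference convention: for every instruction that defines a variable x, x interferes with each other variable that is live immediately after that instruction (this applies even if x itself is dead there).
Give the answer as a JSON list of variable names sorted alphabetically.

Answer: ["i", "j", "t"]

Derivation:
Per-block:
  B0 def {q} use ∅
  B1 def {j,t} use {q}
  B2 def {b,q} use ∅
  B3 def {i} use ∅
  B4 def {i,q} use {q}
  B5 def {i} use ∅
  B6 def {q} use {q}
  B7 def {b,j} use ∅
  B8 def {j,t} use {i,j}

Live sets:
  B0: in=∅ out={q}
  B1: in={q} out={q}
  B2: in=∅ out={q}
  B3: in={q} out={i,q}
  B4: in={q} out={i,q}
  B5: in={q} out={i,q}
  B6: in={i,q} out={i}
  B7: in={i} out={i,j}
  B8: in={i,j} out={i}

Interference:
  b↔{i,j}
  i↔{b,j,q,t}
  j↔{b,i,q,t}
  q↔{i,j,t}
  t↔{i,j,q}

N(q) = ["i", "j", "t"]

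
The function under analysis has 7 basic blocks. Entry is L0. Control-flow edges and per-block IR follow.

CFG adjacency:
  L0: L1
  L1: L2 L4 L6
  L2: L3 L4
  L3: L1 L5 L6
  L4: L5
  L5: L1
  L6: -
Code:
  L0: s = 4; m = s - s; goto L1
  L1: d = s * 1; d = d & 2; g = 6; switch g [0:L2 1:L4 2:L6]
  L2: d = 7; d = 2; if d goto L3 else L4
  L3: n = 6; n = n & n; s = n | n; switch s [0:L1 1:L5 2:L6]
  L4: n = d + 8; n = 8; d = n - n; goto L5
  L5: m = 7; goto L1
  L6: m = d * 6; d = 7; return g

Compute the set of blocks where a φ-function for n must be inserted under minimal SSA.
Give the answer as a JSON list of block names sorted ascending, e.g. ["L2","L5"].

Answer: ["L1", "L5", "L6"]

Working:
idom tree: L1←L0 L2←L1 L3←L2 L4←L1 L5←L1 L6←L1
Dom at joins:
  L1: preds {L0,L3,L5}: {L0} ∩ {L0,L1,L2,L3} ∩ {L0,L1,L5} = {L0}; idom=L0
  L4: preds {L1,L2}: {L0,L1} ∩ {L0,L1,L2} = {L0,L1}; idom=L1
  L5: preds {L3,L4}: {L0,L1,L2,L3} ∩ {L0,L1,L4} = {L0,L1}; idom=L1
  L6: preds {L1,L3}: {L0,L1} ∩ {L0,L1,L2,L3} = {L0,L1}; idom=L1

DF derivation:
  L1←L0: walk · to L0
  L1←L3: walk L3→L2→L1 to L0
  L1←L5: walk L5→L1 to L0
  L4←L1: walk · to L1
  L4←L2: walk L2 to L1
  L5←L3: walk L3→L2 to L1
  L5←L4: walk L4 to L1
  L6←L1: walk · to L1
  L6←L3: walk L3→L2 to L1
  DF(L0)=∅
  DF(L1)={L1}
  DF(L2)={L1,L4,L5,L6}
  DF(L3)={L1,L5,L6}
  DF(L4)={L5}
  DF(L5)={L1}
  DF(L6)=∅

φ for n: defs {L3,L4}
  DF⁺ = {L1,L5,L6}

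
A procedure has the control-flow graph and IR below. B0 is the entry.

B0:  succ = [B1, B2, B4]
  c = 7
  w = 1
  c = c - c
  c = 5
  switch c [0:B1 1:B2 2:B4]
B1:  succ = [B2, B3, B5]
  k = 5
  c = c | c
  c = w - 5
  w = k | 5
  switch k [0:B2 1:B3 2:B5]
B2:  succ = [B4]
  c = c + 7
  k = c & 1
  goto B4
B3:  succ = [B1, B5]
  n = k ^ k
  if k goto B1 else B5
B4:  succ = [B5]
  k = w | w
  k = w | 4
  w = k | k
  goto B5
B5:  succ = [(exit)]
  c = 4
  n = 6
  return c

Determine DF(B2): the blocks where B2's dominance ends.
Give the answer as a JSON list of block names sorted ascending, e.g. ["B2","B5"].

Answer: ["B4"]

Derivation:
idom tree: B1←B0 B2←B0 B3←B1 B4←B0 B5←B0
Dom at joins:
  B1: preds {B0,B3}: {B0} ∩ {B0,B1,B3} = {B0}; idom=B0
  B2: preds {B0,B1}: {B0} ∩ {B0,B1} = {B0}; idom=B0
  B4: preds {B0,B2}: {B0} ∩ {B0,B2} = {B0}; idom=B0
  B5: preds {B1,B3,B4}: {B0,B1} ∩ {B0,B1,B3} ∩ {B0,B4} = {B0}; idom=B0

DF derivation:
  join B1 pred B0: · stop@B0
  join B1 pred B3: B3→B1 stop@B0
  join B2 pred B0: · stop@B0
  join B2 pred B1: B1 stop@B0
  join B4 pred B0: · stop@B0
  join B4 pred B2: B2 stop@B0
  join B5 pred B1: B1 stop@B0
  join B5 pred B3: B3→B1 stop@B0
  join B5 pred B4: B4 stop@B0
  B0 → ∅
  B1 → {B1,B2,B5}
  B2 → {B4}
  B3 → {B1,B5}
  B4 → {B5}
  B5 → ∅

DF(B2) = ["B4"]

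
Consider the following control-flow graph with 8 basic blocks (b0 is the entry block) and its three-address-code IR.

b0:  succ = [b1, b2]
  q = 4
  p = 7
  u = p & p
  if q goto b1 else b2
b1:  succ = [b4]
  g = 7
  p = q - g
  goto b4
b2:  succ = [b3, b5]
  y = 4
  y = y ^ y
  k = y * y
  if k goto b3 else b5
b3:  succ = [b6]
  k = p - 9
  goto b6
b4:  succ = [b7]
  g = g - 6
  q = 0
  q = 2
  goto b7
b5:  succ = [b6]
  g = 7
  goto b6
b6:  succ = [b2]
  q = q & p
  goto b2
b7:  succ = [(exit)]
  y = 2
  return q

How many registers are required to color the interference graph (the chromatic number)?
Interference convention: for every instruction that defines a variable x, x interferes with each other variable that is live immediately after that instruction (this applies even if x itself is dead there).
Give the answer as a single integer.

Answer: 3

Derivation:
def/use:
  b0: {p,q,u} / ∅
  b1: {g,p} / {q}
  b2: {k,y} / ∅
  b3: {k} / {p}
  b4: {g,q} / {g}
  b5: {g} / ∅
  b6: {q} / {p,q}
  b7: {y} / {q}

Liveness:
  b0 li=∅ lo={p,q}
  b1 li={q} lo={g}
  b2 li={p,q} lo={p,q}
  b3 li={p,q} lo={p,q}
  b4 li={g} lo={q}
  b5 li={p,q} lo={p,q}
  b6 li={p,q} lo={p,q}
  b7 li={q} lo=∅

Conflict graph:
  g — {p,q}
  k — {p,q}
  p — {g,k,q,u,y}
  q — {g,k,p,u,y}
  u — {p,q}
  y — {p,q}

Colouring:
  {g,p,q} pairwise interfere (3-clique) ⇒ χ ≥ 3
  assign g→c2 k→c2 p→c0 q→c1 u→c2 y→c2 — no edge inside a register ⇒ χ ≤ 3
  χ = 3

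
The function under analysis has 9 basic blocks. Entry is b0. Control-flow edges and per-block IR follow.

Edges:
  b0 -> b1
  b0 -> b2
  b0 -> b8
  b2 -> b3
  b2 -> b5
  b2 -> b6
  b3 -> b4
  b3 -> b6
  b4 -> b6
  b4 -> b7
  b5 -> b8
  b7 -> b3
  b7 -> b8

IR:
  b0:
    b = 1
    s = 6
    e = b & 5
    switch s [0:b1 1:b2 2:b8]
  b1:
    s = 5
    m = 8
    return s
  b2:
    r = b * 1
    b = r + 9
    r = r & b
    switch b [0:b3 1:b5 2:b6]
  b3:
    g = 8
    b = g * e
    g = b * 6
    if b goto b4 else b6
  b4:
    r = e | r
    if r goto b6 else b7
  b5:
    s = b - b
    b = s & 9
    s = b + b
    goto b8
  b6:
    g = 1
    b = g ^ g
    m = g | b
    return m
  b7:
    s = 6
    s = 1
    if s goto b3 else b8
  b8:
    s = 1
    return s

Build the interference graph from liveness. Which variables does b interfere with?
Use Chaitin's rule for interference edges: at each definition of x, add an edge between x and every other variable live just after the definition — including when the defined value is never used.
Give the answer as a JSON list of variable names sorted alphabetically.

Answer: ["e", "g", "r", "s"]

Derivation:
Per-block:
  b0: def={b,e,s} ue=∅
  b1: def={m,s} ue=∅
  b2: def={b,r} ue={b}
  b3: def={b,g} ue={e}
  b4: def={r} ue={e,r}
  b5: def={b,s} ue={b}
  b6: def={b,g,m} ue=∅
  b7: def={s} ue=∅
  b8: def={s} ue=∅

Backward fixpoint:
  b0 li=∅ lo={b,e}
  b1 li=∅ lo=∅
  b2 li={b,e} lo={b,e,r}
  b3 li={e,r} lo={e,r}
  b4 li={e,r} lo={e,r}
  b5 li={b} lo=∅
  b6 li=∅ lo=∅
  b7 li={e,r} lo={e,r}
  b8 li=∅ lo=∅

Interfere edges:
  b↔{e,g,r,s}
  e↔{b,g,r,s}
  g↔{b,e,r}
  m↔{s}
  r↔{b,e,g,s}
  s↔{b,e,m,r}

N(b) = ["e", "g", "r", "s"]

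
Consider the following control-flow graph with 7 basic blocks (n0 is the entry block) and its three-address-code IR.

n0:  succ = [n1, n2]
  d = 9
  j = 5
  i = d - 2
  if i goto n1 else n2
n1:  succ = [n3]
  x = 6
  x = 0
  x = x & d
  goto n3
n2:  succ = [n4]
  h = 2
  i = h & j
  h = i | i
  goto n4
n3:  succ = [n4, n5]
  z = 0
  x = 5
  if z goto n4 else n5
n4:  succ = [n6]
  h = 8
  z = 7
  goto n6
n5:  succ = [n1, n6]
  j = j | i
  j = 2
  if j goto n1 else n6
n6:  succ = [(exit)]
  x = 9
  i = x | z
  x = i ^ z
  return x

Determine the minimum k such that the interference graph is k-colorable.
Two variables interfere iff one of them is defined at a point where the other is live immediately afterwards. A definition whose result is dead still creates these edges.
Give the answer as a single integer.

Block summaries:
  n0: def={d,i,j} ue=∅
  n1: def={x} ue={d}
  n2: def={h,i} ue={j}
  n3: def={x,z} ue=∅
  n4: def={h,z} ue=∅
  n5: def={j} ue={i,j}
  n6: def={i,x} ue={z}

Backward fixpoint:
  n0 li=∅ lo={d,i,j}
  n1 li={d,i,j} lo={d,i,j}
  n2 li={j} lo=∅
  n3 li={d,i,j} lo={d,i,j,z}
  n4 li=∅ lo={z}
  n5 li={d,i,j,z} lo={d,i,j,z}
  n6 li={z} lo=∅

Interfere edges:
  d: {i,j,x,z}
  h: {j}
  i: {d,j,x,z}
  j: {d,h,i,x,z}
  x: {d,i,j,z}
  z: {d,i,j,x}

Registers:
  {d,i,j,x,z} pairwise interfere (5-clique) ⇒ χ ≥ 5
  assign d→r1 h→r1 i→r2 j→r0 x→r3 z→r4 — no edge inside a register ⇒ χ ≤ 5
  χ = 5

Answer: 5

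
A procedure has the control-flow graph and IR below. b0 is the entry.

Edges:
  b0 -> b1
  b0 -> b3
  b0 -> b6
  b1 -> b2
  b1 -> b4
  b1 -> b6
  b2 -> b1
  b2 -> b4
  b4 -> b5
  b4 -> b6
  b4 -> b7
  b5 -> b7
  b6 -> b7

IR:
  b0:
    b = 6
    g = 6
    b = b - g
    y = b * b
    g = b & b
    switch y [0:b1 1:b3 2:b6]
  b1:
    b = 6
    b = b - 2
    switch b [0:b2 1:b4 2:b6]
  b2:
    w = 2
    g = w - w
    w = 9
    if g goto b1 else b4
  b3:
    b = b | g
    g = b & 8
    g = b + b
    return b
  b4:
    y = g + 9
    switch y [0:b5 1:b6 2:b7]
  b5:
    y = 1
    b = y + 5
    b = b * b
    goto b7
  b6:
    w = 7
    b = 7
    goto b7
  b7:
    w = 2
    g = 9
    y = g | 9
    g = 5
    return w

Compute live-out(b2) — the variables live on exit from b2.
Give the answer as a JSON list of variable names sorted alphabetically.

Answer: ["g"]

Analysis:
Block summaries:
  b0 def {b,g,y} use ∅
  b1 def {b} use ∅
  b2 def {g,w} use ∅
  b3 def {b,g} use {b,g}
  b4 def {y} use {g}
  b5 def {b,y} use ∅
  b6 def {b,w} use ∅
  b7 def {g,w,y} use ∅

Liveness:
  live b0: ∅→{b,g}
  live b1: {g}→{g}
  live b2: ∅→{g}
  live b3: {b,g}→∅
  live b4: {g}→∅
  live b5: ∅→∅
  live b6: ∅→∅
  live b7: ∅→∅

live-out(b2) = ["g"]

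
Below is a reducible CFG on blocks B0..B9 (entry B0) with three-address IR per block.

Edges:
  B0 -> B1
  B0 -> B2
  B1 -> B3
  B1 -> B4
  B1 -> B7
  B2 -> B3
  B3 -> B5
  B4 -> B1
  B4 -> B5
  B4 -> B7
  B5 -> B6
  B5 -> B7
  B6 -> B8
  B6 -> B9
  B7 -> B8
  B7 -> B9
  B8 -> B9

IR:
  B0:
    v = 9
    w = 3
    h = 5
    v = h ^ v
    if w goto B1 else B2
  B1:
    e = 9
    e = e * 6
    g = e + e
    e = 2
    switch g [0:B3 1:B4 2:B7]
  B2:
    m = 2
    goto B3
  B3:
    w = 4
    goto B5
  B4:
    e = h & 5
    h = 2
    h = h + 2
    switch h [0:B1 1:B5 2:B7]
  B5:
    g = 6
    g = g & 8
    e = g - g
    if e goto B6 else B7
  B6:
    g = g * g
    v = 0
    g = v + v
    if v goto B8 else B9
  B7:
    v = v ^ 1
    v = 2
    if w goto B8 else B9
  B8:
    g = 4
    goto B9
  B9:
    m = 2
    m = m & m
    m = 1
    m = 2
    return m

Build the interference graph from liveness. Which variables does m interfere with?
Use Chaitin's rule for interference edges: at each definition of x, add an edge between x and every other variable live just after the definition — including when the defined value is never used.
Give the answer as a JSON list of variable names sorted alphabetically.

Per-block:
  B0: def={h,v,w} ue=∅
  B1: def={e,g} ue=∅
  B2: def={m} ue=∅
  B3: def={w} ue=∅
  B4: def={e,h} ue={h}
  B5: def={e,g} ue=∅
  B6: def={g,v} ue={g}
  B7: def={v} ue={v,w}
  B8: def={g} ue=∅
  B9: def={m} ue=∅

Backward fixpoint:
  live B0: ∅→{h,v,w}
  live B1: {h,v,w}→{h,v,w}
  live B2: {v}→{v}
  live B3: {v}→{v,w}
  live B4: {h,v,w}→{h,v,w}
  live B5: {v,w}→{g,v,w}
  live B6: {g}→∅
  live B7: {v,w}→∅
  live B8: ∅→∅
  live B9: ∅→∅

Interference:
  e↔{g,h,v,w}
  g↔{e,h,v,w}
  h↔{e,g,v,w}
  m↔{v}
  v↔{e,g,h,m,w}
  w↔{e,g,h,v}

N(m) = ["v"]

Answer: ["v"]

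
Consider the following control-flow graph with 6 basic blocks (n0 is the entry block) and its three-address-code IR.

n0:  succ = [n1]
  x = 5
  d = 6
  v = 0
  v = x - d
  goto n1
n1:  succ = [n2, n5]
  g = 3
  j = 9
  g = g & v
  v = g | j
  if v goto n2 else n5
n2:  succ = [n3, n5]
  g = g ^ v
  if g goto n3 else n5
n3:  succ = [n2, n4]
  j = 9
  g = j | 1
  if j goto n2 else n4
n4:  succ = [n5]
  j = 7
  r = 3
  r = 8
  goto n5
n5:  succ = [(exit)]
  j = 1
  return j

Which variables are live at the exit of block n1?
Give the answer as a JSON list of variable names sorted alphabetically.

Answer: ["g", "v"]

Derivation:
Block summaries:
  n0 def {d,v,x} use ∅
  n1 def {g,j,v} use {v}
  n2 def {g} use {g,v}
  n3 def {g,j} use ∅
  n4 def {j,r} use ∅
  n5 def {j} use ∅

Live sets:
  n0: in=∅ out={v}
  n1: in={v} out={g,v}
  n2: in={g,v} out={v}
  n3: in={v} out={g,v}
  n4: in=∅ out=∅
  n5: in=∅ out=∅

live-out(n1) = ["g", "v"]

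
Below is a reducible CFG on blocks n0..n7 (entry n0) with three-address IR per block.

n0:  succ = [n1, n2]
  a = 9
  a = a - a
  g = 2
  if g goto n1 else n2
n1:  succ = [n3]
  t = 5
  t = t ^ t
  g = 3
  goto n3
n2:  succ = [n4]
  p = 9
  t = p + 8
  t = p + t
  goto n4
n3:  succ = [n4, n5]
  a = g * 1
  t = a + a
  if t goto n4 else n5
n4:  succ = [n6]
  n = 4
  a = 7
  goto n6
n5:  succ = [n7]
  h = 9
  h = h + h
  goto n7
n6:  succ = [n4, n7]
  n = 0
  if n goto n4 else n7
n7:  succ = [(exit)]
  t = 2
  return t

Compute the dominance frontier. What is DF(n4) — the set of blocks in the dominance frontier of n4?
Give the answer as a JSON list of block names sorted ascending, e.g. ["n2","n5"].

Answer: ["n4", "n7"]

Working:
idom tree: n1←n0 n2←n0 n3←n1 n4←n0 n5←n3 n6←n4 n7←n0
Dom∩ at merges:
  n4: preds {n2,n3,n6}: {n0,n2} ∩ {n0,n1,n3} ∩ {n0,n4,n6} = {n0}; idom=n0
  n7: preds {n5,n6}: {n0,n1,n3,n5} ∩ {n0,n4,n6} = {n0}; idom=n0

DF derivation:
  n4←n2: walk n2 to n0
  n4←n3: walk n3→n1 to n0
  n4←n6: walk n6→n4 to n0
  n7←n5: walk n5→n3→n1 to n0
  n7←n6: walk n6→n4 to n0
  DF(n0)=∅
  DF(n1)={n4,n7}
  DF(n2)={n4}
  DF(n3)={n4,n7}
  DF(n4)={n4,n7}
  DF(n5)={n7}
  DF(n6)={n4,n7}
  DF(n7)=∅

DF(n4) = ["n4", "n7"]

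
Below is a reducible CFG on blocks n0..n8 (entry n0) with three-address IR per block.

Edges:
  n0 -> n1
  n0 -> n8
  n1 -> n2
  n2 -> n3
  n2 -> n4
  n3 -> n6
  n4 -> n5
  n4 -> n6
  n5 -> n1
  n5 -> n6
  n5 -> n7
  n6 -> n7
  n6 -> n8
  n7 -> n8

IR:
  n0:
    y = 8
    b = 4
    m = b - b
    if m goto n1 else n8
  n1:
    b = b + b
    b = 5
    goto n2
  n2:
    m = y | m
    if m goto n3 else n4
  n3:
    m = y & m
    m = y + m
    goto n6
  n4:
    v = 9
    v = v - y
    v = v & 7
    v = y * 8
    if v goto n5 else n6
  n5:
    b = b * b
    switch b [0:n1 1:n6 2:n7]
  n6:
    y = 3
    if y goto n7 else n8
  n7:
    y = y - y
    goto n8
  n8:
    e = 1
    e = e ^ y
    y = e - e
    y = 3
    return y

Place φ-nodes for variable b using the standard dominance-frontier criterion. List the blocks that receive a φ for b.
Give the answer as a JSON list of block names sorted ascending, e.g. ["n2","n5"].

Answer: ["n1", "n6", "n7", "n8"]

Working:
idom tree: n1←n0 n2←n1 n3←n2 n4←n2 n5←n4 n6←n2 n7←n2 n8←n0
Join-block Dom:
  n1: preds {n0,n5}: {n0} ∩ {n0,n1,n2,n4,n5} = {n0}; idom=n0
  n6: preds {n3,n4,n5}: {n0,n1,n2,n3} ∩ {n0,n1,n2,n4} ∩ {n0,n1,n2,n4,n5} = {n0,n1,n2}; idom=n2
  n7: preds {n5,n6}: {n0,n1,n2,n4,n5} ∩ {n0,n1,n2,n6} = {n0,n1,n2}; idom=n2
  n8: preds {n0,n6,n7}: {n0} ∩ {n0,n1,n2,n6} ∩ {n0,n1,n2,n7} = {n0}; idom=n0

Frontier:
  join n1 pred n0: · stop@n0
  join n1 pred n5: n5→n4→n2→n1 stop@n0
  join n6 pred n3: n3 stop@n2
  join n6 pred n4: n4 stop@n2
  join n6 pred n5: n5→n4 stop@n2
  join n7 pred n5: n5→n4 stop@n2
  join n7 pred n6: n6 stop@n2
  join n8 pred n0: · stop@n0
  join n8 pred n6: n6→n2→n1 stop@n0
  join n8 pred n7: n7→n2→n1 stop@n0
  DF(n0)=∅
  DF(n1)={n1,n8}
  DF(n2)={n1,n8}
  DF(n3)={n6}
  DF(n4)={n1,n6,n7}
  DF(n5)={n1,n6,n7}
  DF(n6)={n7,n8}
  DF(n7)={n8}
  DF(n8)=∅

φ for b: defs {n0,n1,n5}
  DF⁺ = {n1,n6,n7,n8}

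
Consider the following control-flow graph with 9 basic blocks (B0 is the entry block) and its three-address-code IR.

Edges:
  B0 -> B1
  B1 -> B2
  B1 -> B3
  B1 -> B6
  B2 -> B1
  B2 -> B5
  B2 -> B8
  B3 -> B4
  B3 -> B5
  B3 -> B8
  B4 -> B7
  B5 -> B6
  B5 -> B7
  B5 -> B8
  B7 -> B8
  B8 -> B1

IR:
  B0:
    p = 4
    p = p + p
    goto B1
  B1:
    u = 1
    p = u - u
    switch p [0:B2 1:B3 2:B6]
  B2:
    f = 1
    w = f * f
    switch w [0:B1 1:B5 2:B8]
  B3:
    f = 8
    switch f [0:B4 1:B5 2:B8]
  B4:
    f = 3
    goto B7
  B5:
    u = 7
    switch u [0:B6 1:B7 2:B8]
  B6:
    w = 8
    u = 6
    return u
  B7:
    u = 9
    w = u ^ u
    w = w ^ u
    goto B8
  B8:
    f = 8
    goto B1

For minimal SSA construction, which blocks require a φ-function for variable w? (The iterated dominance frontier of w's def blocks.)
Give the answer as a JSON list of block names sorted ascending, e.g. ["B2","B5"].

idom tree: B1←B0 B2←B1 B3←B1 B4←B3 B5←B1 B6←B1 B7←B1 B8←B1
Dom at joins:
  B1: preds {B0,B2,B8}: {B0} ∩ {B0,B1,B2} ∩ {B0,B1,B8} = {B0}; idom=B0
  B5: preds {B2,B3}: {B0,B1,B2} ∩ {B0,B1,B3} = {B0,B1}; idom=B1
  B6: preds {B1,B5}: {B0,B1} ∩ {B0,B1,B5} = {B0,B1}; idom=B1
  B7: preds {B4,B5}: {B0,B1,B3,B4} ∩ {B0,B1,B5} = {B0,B1}; idom=B1
  B8: preds {B2,B3,B5,B7}: {B0,B1,B2} ∩ {B0,B1,B3} ∩ {B0,B1,B5} ∩ {B0,B1,B7} = {B0,B1}; idom=B1

DF derivation:
  join B1 pred B0: · stop@B0
  join B1 pred B2: B2→B1 stop@B0
  join B1 pred B8: B8→B1 stop@B0
  join B5 pred B2: B2 stop@B1
  join B5 pred B3: B3 stop@B1
  join B6 pred B1: · stop@B1
  join B6 pred B5: B5 stop@B1
  join B7 pred B4: B4→B3 stop@B1
  join B7 pred B5: B5 stop@B1
  join B8 pred B2: B2 stop@B1
  join B8 pred B3: B3 stop@B1
  join B8 pred B5: B5 stop@B1
  join B8 pred B7: B7 stop@B1
  B0: DF=∅
  B1: DF={B1}
  B2: DF={B1,B5,B8}
  B3: DF={B5,B7,B8}
  B4: DF={B7}
  B5: DF={B6,B7,B8}
  B6: DF=∅
  B7: DF={B8}
  B8: DF={B1}

φ for w: defs {B2,B6,B7}
  DF⁺ = {B1,B5,B6,B7,B8}

Answer: ["B1", "B5", "B6", "B7", "B8"]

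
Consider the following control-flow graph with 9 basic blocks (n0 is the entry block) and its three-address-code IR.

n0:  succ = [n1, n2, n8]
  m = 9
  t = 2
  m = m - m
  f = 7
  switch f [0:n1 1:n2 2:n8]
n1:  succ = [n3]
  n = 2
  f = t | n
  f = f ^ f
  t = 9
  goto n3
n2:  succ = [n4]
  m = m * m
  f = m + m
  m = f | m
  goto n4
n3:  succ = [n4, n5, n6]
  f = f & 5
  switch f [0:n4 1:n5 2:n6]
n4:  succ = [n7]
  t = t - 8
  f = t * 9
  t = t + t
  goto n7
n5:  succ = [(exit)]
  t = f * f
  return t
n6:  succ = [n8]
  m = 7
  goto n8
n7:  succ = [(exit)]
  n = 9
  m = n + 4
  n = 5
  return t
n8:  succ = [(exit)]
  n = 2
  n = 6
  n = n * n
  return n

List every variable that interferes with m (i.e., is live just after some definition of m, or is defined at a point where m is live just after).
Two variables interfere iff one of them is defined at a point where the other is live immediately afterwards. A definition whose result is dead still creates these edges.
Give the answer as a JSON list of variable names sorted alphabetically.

Answer: ["f", "t"]

Analysis:
Per-block:
  n0: {f,m,t} / ∅
  n1: {f,n,t} / {t}
  n2: {f,m} / {m}
  n3: {f} / {f}
  n4: {f,t} / {t}
  n5: {t} / {f}
  n6: {m} / ∅
  n7: {m,n} / {t}
  n8: {n} / ∅

Live sets:
  n0: in=∅ out={m,t}
  n1: in={t} out={f,t}
  n2: in={m,t} out={t}
  n3: in={f,t} out={f,t}
  n4: in={t} out={t}
  n5: in={f} out=∅
  n6: in=∅ out=∅
  n7: in={t} out=∅
  n8: in=∅ out=∅

Conflict graph:
  f — {m,t}
  m — {f,t}
  n — {t}
  t — {f,m,n}

N(m) = ["f", "t"]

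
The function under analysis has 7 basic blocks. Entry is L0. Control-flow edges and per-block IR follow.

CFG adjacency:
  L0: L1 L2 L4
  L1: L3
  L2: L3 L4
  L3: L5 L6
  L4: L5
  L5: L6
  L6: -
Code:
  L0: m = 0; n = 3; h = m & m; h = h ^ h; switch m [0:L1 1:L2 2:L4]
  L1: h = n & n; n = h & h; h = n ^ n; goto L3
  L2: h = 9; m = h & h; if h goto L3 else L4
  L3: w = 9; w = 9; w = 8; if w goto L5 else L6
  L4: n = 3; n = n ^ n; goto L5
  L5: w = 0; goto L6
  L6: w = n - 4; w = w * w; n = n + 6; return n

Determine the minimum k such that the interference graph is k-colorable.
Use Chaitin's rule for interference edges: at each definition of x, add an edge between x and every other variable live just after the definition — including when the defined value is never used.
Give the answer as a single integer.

Block summaries:
  L0 def {h,m,n} use ∅
  L1 def {h,n} use {n}
  L2 def {h,m} use ∅
  L3 def {w} use ∅
  L4 def {n} use ∅
  L5 def {w} use ∅
  L6 def {n,w} use {n}

Backward fixpoint:
  L0 li=∅ lo={n}
  L1 li={n} lo={n}
  L2 li={n} lo={n}
  L3 li={n} lo={n}
  L4 li=∅ lo={n}
  L5 li={n} lo={n}
  L6 li={n} lo=∅

Interfere edges:
  h — {m,n}
  m — {h,n}
  n — {h,m,w}
  w — {n}

Registers:
  {h,m,n} pairwise interfere (3-clique) ⇒ χ ≥ 3
  3-colouring: c0={n}  c1={h,w}  c2={m}
  χ = 3

Answer: 3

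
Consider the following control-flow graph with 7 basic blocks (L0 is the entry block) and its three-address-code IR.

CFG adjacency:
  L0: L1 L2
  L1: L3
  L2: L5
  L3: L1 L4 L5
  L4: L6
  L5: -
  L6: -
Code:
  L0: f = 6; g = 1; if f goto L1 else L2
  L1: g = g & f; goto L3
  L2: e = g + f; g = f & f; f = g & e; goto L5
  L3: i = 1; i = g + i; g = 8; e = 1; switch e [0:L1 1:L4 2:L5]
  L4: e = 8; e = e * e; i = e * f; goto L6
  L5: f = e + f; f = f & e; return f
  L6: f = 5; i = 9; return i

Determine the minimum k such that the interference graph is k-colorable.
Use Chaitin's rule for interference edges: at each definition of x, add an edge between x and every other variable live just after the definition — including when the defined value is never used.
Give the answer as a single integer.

def/use:
  L0 def {f,g} use ∅
  L1 def {g} use {f,g}
  L2 def {e,f,g} use {f,g}
  L3 def {e,g,i} use {g}
  L4 def {e,i} use {f}
  L5 def {f} use {e,f}
  L6 def {f,i} use ∅

Live sets:
  L0: in=∅ out={f,g}
  L1: in={f,g} out={f,g}
  L2: in={f,g} out={e,f}
  L3: in={f,g} out={e,f,g}
  L4: in={f} out=∅
  L5: in={e,f} out=∅
  L6: in=∅ out=∅

Conflict graph:
  e — {f,g}
  f — {e,g,i}
  g — {e,f,i}
  i — {f,g}

Chromatic number:
  lower bound: {e,f,g} mutually conflict ⇒ χ ≥ 3
  3-colouring: r0={f}  r1={g}  r2={e,i}
  χ = 3

Answer: 3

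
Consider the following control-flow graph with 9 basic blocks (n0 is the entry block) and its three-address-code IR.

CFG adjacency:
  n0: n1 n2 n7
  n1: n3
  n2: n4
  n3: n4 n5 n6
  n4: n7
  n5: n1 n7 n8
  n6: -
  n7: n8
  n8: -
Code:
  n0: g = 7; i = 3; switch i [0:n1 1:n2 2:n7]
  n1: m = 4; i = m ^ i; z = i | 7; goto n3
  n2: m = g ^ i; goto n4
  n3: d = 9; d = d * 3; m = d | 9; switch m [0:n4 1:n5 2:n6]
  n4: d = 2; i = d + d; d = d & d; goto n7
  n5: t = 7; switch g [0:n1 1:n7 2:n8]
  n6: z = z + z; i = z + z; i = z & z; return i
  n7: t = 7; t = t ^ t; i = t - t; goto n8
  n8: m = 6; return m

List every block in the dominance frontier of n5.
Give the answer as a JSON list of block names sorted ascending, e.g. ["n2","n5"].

Answer: ["n1", "n7", "n8"]

Derivation:
idom tree: n1←n0 n2←n0 n3←n1 n4←n0 n5←n3 n6←n3 n7←n0 n8←n0
Dom∩ at merges:
  n1: preds {n0,n5}: {n0} ∩ {n0,n1,n3,n5} = {n0}; idom=n0
  n4: preds {n2,n3}: {n0,n2} ∩ {n0,n1,n3} = {n0}; idom=n0
  n7: preds {n0,n4,n5}: {n0} ∩ {n0,n4} ∩ {n0,n1,n3,n5} = {n0}; idom=n0
  n8: preds {n5,n7}: {n0,n1,n3,n5} ∩ {n0,n7} = {n0}; idom=n0

DF walk-up:
  join n1 pred n0: · stop@n0
  join n1 pred n5: n5→n3→n1 stop@n0
  join n4 pred n2: n2 stop@n0
  join n4 pred n3: n3→n1 stop@n0
  join n7 pred n0: · stop@n0
  join n7 pred n4: n4 stop@n0
  join n7 pred n5: n5→n3→n1 stop@n0
  join n8 pred n5: n5→n3→n1 stop@n0
  join n8 pred n7: n7 stop@n0
  n0 → ∅
  n1 → {n1,n4,n7,n8}
  n2 → {n4}
  n3 → {n1,n4,n7,n8}
  n4 → {n7}
  n5 → {n1,n7,n8}
  n6 → ∅
  n7 → {n8}
  n8 → ∅

DF(n5) = ["n1", "n7", "n8"]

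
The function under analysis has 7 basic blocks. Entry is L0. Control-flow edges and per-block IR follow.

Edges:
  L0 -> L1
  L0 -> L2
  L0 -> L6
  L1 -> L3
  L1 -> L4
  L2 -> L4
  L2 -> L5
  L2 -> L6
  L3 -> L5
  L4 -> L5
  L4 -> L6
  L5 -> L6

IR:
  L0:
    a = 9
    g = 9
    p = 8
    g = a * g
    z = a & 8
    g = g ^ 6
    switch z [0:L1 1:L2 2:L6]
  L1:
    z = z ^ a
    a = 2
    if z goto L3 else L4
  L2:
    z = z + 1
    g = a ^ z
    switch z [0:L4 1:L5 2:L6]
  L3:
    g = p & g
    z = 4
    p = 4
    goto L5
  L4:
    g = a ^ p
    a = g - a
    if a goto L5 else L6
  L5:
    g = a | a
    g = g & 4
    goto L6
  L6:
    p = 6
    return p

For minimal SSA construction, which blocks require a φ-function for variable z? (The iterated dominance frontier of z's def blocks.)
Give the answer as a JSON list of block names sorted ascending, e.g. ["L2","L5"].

Answer: ["L4", "L5", "L6"]

Working:
idom tree: L1←L0 L2←L0 L3←L1 L4←L0 L5←L0 L6←L0
Join-block Dom:
  L4: preds {L1,L2}: {L0,L1} ∩ {L0,L2} = {L0}; idom=L0
  L5: preds {L2,L3,L4}: {L0,L2} ∩ {L0,L1,L3} ∩ {L0,L4} = {L0}; idom=L0
  L6: preds {L0,L2,L4,L5}: {L0} ∩ {L0,L2} ∩ {L0,L4} ∩ {L0,L5} = {L0}; idom=L0

DF walk-up:
  join L4 pred L1: L1 stop@L0
  join L4 pred L2: L2 stop@L0
  join L5 pred L2: L2 stop@L0
  join L5 pred L3: L3→L1 stop@L0
  join L5 pred L4: L4 stop@L0
  join L6 pred L0: · stop@L0
  join L6 pred L2: L2 stop@L0
  join L6 pred L4: L4 stop@L0
  join L6 pred L5: L5 stop@L0
  L0: DF=∅
  L1: DF={L4,L5}
  L2: DF={L4,L5,L6}
  L3: DF={L5}
  L4: DF={L5,L6}
  L5: DF={L6}
  L6: DF=∅

φ for z: defs {L0,L1,L2,L3}
  DF⁺ = {L4,L5,L6}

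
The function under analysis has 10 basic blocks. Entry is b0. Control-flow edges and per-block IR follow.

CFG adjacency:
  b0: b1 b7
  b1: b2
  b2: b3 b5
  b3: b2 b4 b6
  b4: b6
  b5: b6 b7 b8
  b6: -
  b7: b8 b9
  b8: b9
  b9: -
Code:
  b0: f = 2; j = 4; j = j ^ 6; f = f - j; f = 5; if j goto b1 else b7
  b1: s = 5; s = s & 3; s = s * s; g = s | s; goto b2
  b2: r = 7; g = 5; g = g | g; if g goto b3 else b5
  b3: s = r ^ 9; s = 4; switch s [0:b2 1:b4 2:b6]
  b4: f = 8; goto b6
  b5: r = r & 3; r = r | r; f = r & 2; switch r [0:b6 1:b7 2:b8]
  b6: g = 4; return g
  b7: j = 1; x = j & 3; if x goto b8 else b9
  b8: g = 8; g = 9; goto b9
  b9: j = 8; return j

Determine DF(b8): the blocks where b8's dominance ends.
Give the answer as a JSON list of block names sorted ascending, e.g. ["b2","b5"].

idom tree: b1←b0 b2←b1 b3←b2 b4←b3 b5←b2 b6←b2 b7←b0 b8←b0 b9←b0
Dom∩ at merges:
  b2: preds {b1,b3}: {b0,b1} ∩ {b0,b1,b2,b3} = {b0,b1}; idom=b1
  b6: preds {b3,b4,b5}: {b0,b1,b2,b3} ∩ {b0,b1,b2,b3,b4} ∩ {b0,b1,b2,b5} = {b0,b1,b2}; idom=b2
  b7: preds {b0,b5}: {b0} ∩ {b0,b1,b2,b5} = {b0}; idom=b0
  b8: preds {b5,b7}: {b0,b1,b2,b5} ∩ {b0,b7} = {b0}; idom=b0
  b9: preds {b7,b8}: {b0,b7} ∩ {b0,b8} = {b0}; idom=b0

DF walk-up:
  join b2 pred b1: · stop@b1
  join b2 pred b3: b3→b2 stop@b1
  join b6 pred b3: b3 stop@b2
  join b6 pred b4: b4→b3 stop@b2
  join b6 pred b5: b5 stop@b2
  join b7 pred b0: · stop@b0
  join b7 pred b5: b5→b2→b1 stop@b0
  join b8 pred b5: b5→b2→b1 stop@b0
  join b8 pred b7: b7 stop@b0
  join b9 pred b7: b7 stop@b0
  join b9 pred b8: b8 stop@b0
  b0: DF=∅
  b1: DF={b7,b8}
  b2: DF={b2,b7,b8}
  b3: DF={b2,b6}
  b4: DF={b6}
  b5: DF={b6,b7,b8}
  b6: DF=∅
  b7: DF={b8,b9}
  b8: DF={b9}
  b9: DF=∅

DF(b8) = ["b9"]

Answer: ["b9"]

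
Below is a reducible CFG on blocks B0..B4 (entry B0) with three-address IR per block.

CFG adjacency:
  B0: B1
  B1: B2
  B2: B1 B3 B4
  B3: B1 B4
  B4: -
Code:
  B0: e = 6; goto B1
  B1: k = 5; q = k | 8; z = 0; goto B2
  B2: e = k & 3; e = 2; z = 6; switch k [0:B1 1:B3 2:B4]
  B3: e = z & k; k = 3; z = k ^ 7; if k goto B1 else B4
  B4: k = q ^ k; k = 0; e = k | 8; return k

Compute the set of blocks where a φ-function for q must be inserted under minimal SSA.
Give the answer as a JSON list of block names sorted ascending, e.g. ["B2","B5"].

Answer: ["B1"]

Derivation:
idom tree: B1←B0 B2←B1 B3←B2 B4←B2
Dom∩ at merges:
  B1: preds {B0,B2,B3}: {B0} ∩ {B0,B1,B2} ∩ {B0,B1,B2,B3} = {B0}; idom=B0
  B4: preds {B2,B3}: {B0,B1,B2} ∩ {B0,B1,B2,B3} = {B0,B1,B2}; idom=B2

DF derivation:
  B1←B0: walk · to B0
  B1←B2: walk B2→B1 to B0
  B1←B3: walk B3→B2→B1 to B0
  B4←B2: walk · to B2
  B4←B3: walk B3 to B2
  B0 → ∅
  B1 → {B1}
  B2 → {B1}
  B3 → {B1,B4}
  B4 → ∅

φ for q: defs {B1}
  DF⁺ = {B1}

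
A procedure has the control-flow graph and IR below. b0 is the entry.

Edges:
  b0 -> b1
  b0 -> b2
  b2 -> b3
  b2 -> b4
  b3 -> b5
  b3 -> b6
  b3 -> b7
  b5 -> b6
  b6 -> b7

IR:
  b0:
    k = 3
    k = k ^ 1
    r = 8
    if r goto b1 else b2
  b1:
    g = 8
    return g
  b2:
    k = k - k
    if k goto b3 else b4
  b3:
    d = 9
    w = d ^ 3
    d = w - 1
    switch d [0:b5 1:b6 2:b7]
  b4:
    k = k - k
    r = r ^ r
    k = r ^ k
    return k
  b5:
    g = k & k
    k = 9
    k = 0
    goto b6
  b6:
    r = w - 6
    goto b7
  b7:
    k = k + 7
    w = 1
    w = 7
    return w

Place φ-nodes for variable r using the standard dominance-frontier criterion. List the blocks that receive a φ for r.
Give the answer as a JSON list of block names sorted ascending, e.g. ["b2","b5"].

Answer: ["b7"]

Working:
idom tree: b1←b0 b2←b0 b3←b2 b4←b2 b5←b3 b6←b3 b7←b3
Dom at joins:
  b6: preds {b3,b5}: {b0,b2,b3} ∩ {b0,b2,b3,b5} = {b0,b2,b3}; idom=b3
  b7: preds {b3,b6}: {b0,b2,b3} ∩ {b0,b2,b3,b6} = {b0,b2,b3}; idom=b3

DF walk-up:
  join b6 pred b3: · stop@b3
  join b6 pred b5: b5 stop@b3
  join b7 pred b3: · stop@b3
  join b7 pred b6: b6 stop@b3
  b0: DF=∅
  b1: DF=∅
  b2: DF=∅
  b3: DF=∅
  b4: DF=∅
  b5: DF={b6}
  b6: DF={b7}
  b7: DF=∅

φ for r: defs {b0,b4,b6}
  DF⁺ = {b7}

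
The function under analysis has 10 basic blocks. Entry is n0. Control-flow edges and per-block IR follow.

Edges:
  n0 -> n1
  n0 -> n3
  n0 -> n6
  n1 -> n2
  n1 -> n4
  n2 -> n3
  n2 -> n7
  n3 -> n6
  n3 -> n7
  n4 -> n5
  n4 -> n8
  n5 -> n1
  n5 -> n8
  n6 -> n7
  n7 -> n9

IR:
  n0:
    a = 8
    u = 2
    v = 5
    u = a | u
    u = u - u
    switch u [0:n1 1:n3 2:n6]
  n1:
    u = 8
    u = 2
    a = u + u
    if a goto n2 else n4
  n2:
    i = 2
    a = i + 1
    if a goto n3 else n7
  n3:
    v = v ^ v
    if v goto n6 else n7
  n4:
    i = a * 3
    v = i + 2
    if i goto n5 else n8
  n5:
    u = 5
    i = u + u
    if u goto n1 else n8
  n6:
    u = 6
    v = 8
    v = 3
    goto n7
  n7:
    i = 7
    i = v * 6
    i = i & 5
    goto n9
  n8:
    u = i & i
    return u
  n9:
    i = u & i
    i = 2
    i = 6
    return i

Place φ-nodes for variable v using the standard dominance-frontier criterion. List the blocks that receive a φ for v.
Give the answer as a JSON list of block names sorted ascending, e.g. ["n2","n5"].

idom tree: n1←n0 n2←n1 n3←n0 n4←n1 n5←n4 n6←n0 n7←n0 n8←n4 n9←n7
Dom∩ at merges:
  n1: preds {n0,n5}: {n0} ∩ {n0,n1,n4,n5} = {n0}; idom=n0
  n3: preds {n0,n2}: {n0} ∩ {n0,n1,n2} = {n0}; idom=n0
  n6: preds {n0,n3}: {n0} ∩ {n0,n3} = {n0}; idom=n0
  n7: preds {n2,n3,n6}: {n0,n1,n2} ∩ {n0,n3} ∩ {n0,n6} = {n0}; idom=n0
  n8: preds {n4,n5}: {n0,n1,n4} ∩ {n0,n1,n4,n5} = {n0,n1,n4}; idom=n4

DF walk-up:
  n1←n0: walk · to n0
  n1←n5: walk n5→n4→n1 to n0
  n3←n0: walk · to n0
  n3←n2: walk n2→n1 to n0
  n6←n0: walk · to n0
  n6←n3: walk n3 to n0
  n7←n2: walk n2→n1 to n0
  n7←n3: walk n3 to n0
  n7←n6: walk n6 to n0
  n8←n4: walk · to n4
  n8←n5: walk n5 to n4
  n0 → ∅
  n1 → {n1,n3,n7}
  n2 → {n3,n7}
  n3 → {n6,n7}
  n4 → {n1}
  n5 → {n1,n8}
  n6 → {n7}
  n7 → ∅
  n8 → ∅
  n9 → ∅

φ for v: defs {n0,n3,n4,n6}
  DF⁺ = {n1,n3,n6,n7}

Answer: ["n1", "n3", "n6", "n7"]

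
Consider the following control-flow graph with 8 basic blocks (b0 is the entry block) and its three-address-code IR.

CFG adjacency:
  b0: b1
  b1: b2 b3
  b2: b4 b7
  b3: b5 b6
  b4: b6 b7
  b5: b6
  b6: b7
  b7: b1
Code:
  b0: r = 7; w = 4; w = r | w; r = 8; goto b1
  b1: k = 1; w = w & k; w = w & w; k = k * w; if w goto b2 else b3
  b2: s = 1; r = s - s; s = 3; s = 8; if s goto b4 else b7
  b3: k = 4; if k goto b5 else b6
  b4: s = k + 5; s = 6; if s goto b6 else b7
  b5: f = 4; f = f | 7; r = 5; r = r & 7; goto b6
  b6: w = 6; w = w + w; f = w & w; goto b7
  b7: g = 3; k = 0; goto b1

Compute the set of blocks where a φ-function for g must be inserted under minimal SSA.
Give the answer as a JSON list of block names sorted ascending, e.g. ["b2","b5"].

idom tree: b1←b0 b2←b1 b3←b1 b4←b2 b5←b3 b6←b1 b7←b1
Join-block Dom:
  b1: preds {b0,b7}: {b0} ∩ {b0,b1,b7} = {b0}; idom=b0
  b6: preds {b3,b4,b5}: {b0,b1,b3} ∩ {b0,b1,b2,b4} ∩ {b0,b1,b3,b5} = {b0,b1}; idom=b1
  b7: preds {b2,b4,b6}: {b0,b1,b2} ∩ {b0,b1,b2,b4} ∩ {b0,b1,b6} = {b0,b1}; idom=b1

DF derivation:
  join b1 pred b0: · stop@b0
  join b1 pred b7: b7→b1 stop@b0
  join b6 pred b3: b3 stop@b1
  join b6 pred b4: b4→b2 stop@b1
  join b6 pred b5: b5→b3 stop@b1
  join b7 pred b2: b2 stop@b1
  join b7 pred b4: b4→b2 stop@b1
  join b7 pred b6: b6 stop@b1
  b0 → ∅
  b1 → {b1}
  b2 → {b6,b7}
  b3 → {b6}
  b4 → {b6,b7}
  b5 → {b6}
  b6 → {b7}
  b7 → {b1}

φ for g: defs {b7}
  DF⁺ = {b1}

Answer: ["b1"]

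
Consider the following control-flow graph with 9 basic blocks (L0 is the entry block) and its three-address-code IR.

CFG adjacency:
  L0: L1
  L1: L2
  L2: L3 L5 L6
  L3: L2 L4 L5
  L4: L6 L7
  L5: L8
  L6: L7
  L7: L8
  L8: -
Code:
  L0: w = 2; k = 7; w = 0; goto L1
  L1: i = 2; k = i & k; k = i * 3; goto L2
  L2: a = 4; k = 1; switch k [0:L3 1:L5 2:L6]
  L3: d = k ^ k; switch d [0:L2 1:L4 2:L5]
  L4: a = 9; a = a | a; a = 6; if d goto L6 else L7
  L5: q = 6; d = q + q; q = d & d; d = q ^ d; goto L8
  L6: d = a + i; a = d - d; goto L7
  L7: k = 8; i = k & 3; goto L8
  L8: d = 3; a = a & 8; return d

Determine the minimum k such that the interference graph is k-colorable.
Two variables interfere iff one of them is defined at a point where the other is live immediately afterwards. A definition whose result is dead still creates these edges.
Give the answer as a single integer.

Answer: 3

Working:
def/use:
  L0: {k,w} / ∅
  L1: {i,k} / {k}
  L2: {a,k} / ∅
  L3: {d} / {k}
  L4: {a} / {d}
  L5: {d,q} / ∅
  L6: {a,d} / {a,i}
  L7: {i,k} / ∅
  L8: {a,d} / {a}

Backward fixpoint:
  L0 li=∅ lo={k}
  L1 li={k} lo={i}
  L2 li={i} lo={a,i,k}
  L3 li={a,i,k} lo={a,d,i}
  L4 li={d,i} lo={a,i}
  L5 li={a} lo={a}
  L6 li={a,i} lo={a}
  L7 li={a} lo={a}
  L8 li={a} lo=∅

Interfere edges:
  a↔{d,i,k,q}
  d↔{a,i,q}
  i↔{a,d,k}
  k↔{a,i,w}
  q↔{a,d}
  w↔{k}

Colouring:
  lower bound: {a,d,i} mutually conflict ⇒ χ ≥ 3
  assign a→r0 d→r1 i→r2 k→r1 q→r2 w→r0 — no edge inside a register ⇒ χ ≤ 3
  χ = 3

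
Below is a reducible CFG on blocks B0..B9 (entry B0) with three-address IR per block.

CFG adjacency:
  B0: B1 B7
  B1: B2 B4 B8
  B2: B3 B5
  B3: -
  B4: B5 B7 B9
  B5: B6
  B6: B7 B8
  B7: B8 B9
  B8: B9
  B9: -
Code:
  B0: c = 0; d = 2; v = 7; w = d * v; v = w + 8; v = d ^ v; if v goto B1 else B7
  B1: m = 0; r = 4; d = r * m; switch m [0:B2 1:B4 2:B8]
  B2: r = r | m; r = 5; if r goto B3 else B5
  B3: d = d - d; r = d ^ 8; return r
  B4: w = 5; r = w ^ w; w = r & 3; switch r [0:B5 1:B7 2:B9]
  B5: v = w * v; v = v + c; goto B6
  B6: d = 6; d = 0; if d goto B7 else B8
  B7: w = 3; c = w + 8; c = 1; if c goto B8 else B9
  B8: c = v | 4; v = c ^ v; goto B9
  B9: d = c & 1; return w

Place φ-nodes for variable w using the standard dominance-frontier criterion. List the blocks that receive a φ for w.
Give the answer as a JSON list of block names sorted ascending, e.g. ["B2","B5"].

Answer: ["B5", "B7", "B8", "B9"]

Analysis:
idom tree: B1←B0 B2←B1 B3←B2 B4←B1 B5←B1 B6←B5 B7←B0 B8←B0 B9←B0
Dom∩ at merges:
  B5: preds {B2,B4}: {B0,B1,B2} ∩ {B0,B1,B4} = {B0,B1}; idom=B1
  B7: preds {B0,B4,B6}: {B0} ∩ {B0,B1,B4} ∩ {B0,B1,B5,B6} = {B0}; idom=B0
  B8: preds {B1,B6,B7}: {B0,B1} ∩ {B0,B1,B5,B6} ∩ {B0,B7} = {B0}; idom=B0
  B9: preds {B4,B7,B8}: {B0,B1,B4} ∩ {B0,B7} ∩ {B0,B8} = {B0}; idom=B0

DF derivation:
  B5←B2: walk B2 to B1
  B5←B4: walk B4 to B1
  B7←B0: walk · to B0
  B7←B4: walk B4→B1 to B0
  B7←B6: walk B6→B5→B1 to B0
  B8←B1: walk B1 to B0
  B8←B6: walk B6→B5→B1 to B0
  B8←B7: walk B7 to B0
  B9←B4: walk B4→B1 to B0
  B9←B7: walk B7 to B0
  B9←B8: walk B8 to B0
  B0 → ∅
  B1 → {B7,B8,B9}
  B2 → {B5}
  B3 → ∅
  B4 → {B5,B7,B9}
  B5 → {B7,B8}
  B6 → {B7,B8}
  B7 → {B8,B9}
  B8 → {B9}
  B9 → ∅

φ for w: defs {B0,B4,B7}
  DF⁺ = {B5,B7,B8,B9}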